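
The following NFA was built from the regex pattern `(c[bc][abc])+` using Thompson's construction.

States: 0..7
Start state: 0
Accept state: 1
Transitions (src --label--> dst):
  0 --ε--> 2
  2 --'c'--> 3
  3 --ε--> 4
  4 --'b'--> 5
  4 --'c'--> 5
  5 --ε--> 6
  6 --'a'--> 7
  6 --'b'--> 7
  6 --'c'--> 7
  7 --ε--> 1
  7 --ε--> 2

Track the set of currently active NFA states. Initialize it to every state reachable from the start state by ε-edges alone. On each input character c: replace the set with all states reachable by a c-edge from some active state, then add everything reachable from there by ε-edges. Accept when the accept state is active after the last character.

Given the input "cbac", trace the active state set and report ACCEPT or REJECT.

start: ε-closure({0}) = {0,2}
'c' @ 1: {3,4}
'b' @ 2: {5,6}
'a' @ 3: {1,2,7}  (accept∈set)
'c' @ 4: {3,4}
after full input: {3,4}  (accept=1 not in)

Answer: REJECT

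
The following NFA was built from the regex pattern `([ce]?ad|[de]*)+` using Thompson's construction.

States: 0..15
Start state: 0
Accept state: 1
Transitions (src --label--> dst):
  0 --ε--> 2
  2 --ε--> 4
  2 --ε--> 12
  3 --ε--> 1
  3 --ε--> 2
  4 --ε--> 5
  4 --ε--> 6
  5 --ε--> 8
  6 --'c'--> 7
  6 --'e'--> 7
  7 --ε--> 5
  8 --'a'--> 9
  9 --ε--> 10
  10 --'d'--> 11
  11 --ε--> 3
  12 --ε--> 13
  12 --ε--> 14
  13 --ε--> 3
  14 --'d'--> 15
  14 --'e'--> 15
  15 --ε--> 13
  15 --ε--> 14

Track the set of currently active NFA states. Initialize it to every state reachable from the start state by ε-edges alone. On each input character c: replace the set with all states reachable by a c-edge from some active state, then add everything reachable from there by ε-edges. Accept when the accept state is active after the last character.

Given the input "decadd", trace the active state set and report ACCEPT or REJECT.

S₀ = ε-closure({0}) = {0,1,2,3,4,5,6,8,12,13,14}
'd' @ 1: {1,2,3,4,5,6,8,12,13,14,15}  [accepting]
'e' @ 2: {1,2,3,4,5,6,7,8,12,13,14,15}  [accepting]
'c' @ 3: {5,7,8}
'a' @ 4: {9,10}
'd' @ 5: {1,2,3,4,5,6,8,11,12,13,14}  [accepting]
'd' @ 6: {1,2,3,4,5,6,8,12,13,14,15}  [accepting]
final: {1,2,3,4,5,6,8,12,13,14,15}; accept 1 in set

Answer: ACCEPT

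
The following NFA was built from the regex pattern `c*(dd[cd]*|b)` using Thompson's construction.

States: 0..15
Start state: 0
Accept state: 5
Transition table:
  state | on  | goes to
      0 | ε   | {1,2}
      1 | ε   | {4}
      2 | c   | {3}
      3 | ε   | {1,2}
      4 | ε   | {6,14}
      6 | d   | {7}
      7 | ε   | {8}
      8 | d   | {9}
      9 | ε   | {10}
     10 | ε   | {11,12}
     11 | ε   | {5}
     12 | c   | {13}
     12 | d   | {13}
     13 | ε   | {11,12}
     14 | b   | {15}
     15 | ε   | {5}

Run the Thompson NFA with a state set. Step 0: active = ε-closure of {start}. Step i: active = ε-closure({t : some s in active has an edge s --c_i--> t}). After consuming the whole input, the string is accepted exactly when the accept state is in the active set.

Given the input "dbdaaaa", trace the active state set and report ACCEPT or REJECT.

Answer: REJECT

Steps:
S₀ = ε-closure({0}) = {0,1,2,4,6,14}
'd' @ 1: {7,8}
'b' @ 2: {}  — state set empty
rest 'daaaa' ignored (set empty)
final: {}; accept 5 not in set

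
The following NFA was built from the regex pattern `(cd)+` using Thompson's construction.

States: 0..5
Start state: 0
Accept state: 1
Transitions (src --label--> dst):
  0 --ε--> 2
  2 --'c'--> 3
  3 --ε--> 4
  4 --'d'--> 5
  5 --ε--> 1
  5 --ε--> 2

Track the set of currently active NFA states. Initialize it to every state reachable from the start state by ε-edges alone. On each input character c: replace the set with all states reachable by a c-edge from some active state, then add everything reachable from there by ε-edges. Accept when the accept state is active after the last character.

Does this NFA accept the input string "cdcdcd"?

S₀ = ε-closure({0}) = {0,2}
'c' @ 1: {3,4}
'd' @ 2: {1,2,5}  [accepting]
'c' @ 3: {3,4}
'd' @ 4: {1,2,5}  [accepting]
'c' @ 5: {3,4}
'd' @ 6: {1,2,5}  [accepting]
final: {1,2,5}; accept 1 in set

Answer: ACCEPT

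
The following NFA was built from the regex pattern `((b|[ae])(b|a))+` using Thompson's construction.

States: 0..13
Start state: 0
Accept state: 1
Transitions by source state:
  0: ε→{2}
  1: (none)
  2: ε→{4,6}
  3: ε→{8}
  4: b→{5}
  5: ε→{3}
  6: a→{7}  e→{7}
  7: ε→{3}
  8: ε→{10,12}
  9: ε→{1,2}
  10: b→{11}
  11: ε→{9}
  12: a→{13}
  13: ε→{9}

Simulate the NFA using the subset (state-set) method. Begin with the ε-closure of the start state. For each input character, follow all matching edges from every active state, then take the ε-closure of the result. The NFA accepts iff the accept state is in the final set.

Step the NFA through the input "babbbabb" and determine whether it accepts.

initial (ε-close {0}): {0,2,4,6}
'b' @ 1: {3,5,8,10,12}
'a' @ 2: {1,2,4,6,9,13}  [accepting]
'b' @ 3: {3,5,8,10,12}
'b' @ 4: {1,2,4,6,9,11}  [accepting]
'b' @ 5: {3,5,8,10,12}
'a' @ 6: {1,2,4,6,9,13}  [accepting]
'b' @ 7: {3,5,8,10,12}
'b' @ 8: {1,2,4,6,9,11}  [accepting]
after full input: {1,2,4,6,9,11}  (accept=1 in)

Answer: ACCEPT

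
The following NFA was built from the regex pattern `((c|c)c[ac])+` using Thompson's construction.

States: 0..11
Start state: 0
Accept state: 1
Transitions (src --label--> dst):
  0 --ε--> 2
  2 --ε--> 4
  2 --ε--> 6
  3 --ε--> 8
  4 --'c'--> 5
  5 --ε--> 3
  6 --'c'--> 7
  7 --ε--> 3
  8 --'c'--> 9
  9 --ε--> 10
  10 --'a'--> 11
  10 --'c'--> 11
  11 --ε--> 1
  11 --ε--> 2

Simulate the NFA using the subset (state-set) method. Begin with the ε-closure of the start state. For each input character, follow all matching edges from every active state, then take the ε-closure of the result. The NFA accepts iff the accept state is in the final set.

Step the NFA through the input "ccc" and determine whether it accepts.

Answer: ACCEPT

Trace:
initial (ε-close {0}): {0,2,4,6}
'c' @ 1: {3,5,7,8}
'c' @ 2: {9,10}
'c' @ 3: {1,2,4,6,11}  ✓accept
end set {1,2,4,6,11} — state 1 in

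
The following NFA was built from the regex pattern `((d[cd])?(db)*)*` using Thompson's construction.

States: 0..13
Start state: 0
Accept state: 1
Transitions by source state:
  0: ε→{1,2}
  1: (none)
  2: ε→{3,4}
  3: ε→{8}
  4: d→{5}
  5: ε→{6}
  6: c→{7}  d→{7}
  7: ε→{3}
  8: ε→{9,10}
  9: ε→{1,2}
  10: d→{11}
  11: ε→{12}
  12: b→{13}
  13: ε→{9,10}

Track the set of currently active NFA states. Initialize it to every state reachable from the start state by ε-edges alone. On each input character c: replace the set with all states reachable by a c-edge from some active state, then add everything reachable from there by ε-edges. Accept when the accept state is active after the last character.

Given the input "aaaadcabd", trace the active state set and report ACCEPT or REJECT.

Answer: REJECT

Steps:
start: ε-closure({0}) = {0,1,2,3,4,8,9,10}
'a' @ 1: {}  — dead — no transitions
rest 'aaadcabd' ignored (set empty)
final: {}; accept 1 not in set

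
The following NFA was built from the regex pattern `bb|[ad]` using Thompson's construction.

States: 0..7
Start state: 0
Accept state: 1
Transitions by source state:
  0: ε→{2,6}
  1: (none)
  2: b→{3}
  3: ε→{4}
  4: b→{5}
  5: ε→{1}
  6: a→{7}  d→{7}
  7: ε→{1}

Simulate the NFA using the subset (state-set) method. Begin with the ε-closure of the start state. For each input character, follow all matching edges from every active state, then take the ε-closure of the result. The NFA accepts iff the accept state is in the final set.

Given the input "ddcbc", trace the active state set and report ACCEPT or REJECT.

S₀ = ε-closure({0}) = {0,2,6}
'd' @ 1: {1,7}  (accept∈set)
'd' @ 2: {}  — dead — no transitions
rest 'cbc' ignored (set empty)
final: {}; accept 1 not in set

Answer: REJECT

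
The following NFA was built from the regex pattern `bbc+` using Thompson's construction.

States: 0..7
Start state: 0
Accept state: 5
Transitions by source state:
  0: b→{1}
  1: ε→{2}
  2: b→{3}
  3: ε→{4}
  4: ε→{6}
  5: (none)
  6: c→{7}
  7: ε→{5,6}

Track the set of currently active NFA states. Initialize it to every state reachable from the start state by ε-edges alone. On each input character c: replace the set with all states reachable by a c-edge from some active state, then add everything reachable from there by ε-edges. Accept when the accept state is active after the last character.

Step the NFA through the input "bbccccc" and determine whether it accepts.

initial (ε-close {0}): {0}
'b' @ 1: {1,2}
'b' @ 2: {3,4,6}
'c' @ 3: {5,6,7}  (accept∈set)
'c' @ 4: {5,6,7}  (accept∈set)
'c' @ 5: {5,6,7}  (accept∈set)
'c' @ 6: {5,6,7}  (accept∈set)
'c' @ 7: {5,6,7}  (accept∈set)
after full input: {5,6,7}  (accept=5 in)

Answer: ACCEPT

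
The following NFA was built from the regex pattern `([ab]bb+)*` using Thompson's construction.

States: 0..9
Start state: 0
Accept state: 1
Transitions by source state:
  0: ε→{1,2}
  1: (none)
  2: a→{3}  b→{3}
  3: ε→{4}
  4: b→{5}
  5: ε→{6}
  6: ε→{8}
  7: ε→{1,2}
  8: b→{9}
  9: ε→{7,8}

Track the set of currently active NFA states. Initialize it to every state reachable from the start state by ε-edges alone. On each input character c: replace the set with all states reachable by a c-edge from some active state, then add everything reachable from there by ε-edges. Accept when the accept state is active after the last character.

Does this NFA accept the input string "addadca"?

S₀ = ε-closure({0}) = {0,1,2}
'a' @ 1: {3,4}
'd' @ 2: {}  — no active states
rest 'dadca' ignored (set empty)
after full input: {}  (accept=1 not in)

Answer: REJECT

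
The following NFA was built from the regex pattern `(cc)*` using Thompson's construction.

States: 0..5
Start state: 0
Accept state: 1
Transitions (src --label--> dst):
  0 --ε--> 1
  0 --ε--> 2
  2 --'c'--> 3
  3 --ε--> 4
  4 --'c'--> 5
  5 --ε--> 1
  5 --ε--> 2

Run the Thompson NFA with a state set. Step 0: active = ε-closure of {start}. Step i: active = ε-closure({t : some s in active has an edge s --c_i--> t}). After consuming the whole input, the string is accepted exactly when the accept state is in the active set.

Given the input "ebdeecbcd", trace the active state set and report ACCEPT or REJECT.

start: ε-closure({0}) = {0,1,2}
'e' @ 1: {}  — no active states
rest 'bdeecbcd' ignored (set empty)
after full input: {}  (accept=1 not in)

Answer: REJECT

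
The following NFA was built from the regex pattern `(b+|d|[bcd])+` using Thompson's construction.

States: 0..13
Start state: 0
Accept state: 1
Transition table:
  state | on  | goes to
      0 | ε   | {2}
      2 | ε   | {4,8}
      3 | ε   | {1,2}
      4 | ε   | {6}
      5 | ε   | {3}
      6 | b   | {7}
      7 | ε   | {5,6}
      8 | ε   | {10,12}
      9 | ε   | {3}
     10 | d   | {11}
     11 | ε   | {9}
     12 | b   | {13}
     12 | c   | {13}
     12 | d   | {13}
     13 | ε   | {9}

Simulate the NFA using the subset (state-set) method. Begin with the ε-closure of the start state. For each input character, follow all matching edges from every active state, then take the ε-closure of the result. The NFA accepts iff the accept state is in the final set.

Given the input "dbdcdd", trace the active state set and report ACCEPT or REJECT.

start: ε-closure({0}) = {0,2,4,6,8,10,12}
'd' @ 1: {1,2,3,4,6,8,9,10,11,12,13}  ✓accept
'b' @ 2: {1,2,3,4,5,6,7,8,9,10,12,13}  ✓accept
'd' @ 3: {1,2,3,4,6,8,9,10,11,12,13}  ✓accept
'c' @ 4: {1,2,3,4,6,8,9,10,12,13}  ✓accept
'd' @ 5: {1,2,3,4,6,8,9,10,11,12,13}  ✓accept
'd' @ 6: {1,2,3,4,6,8,9,10,11,12,13}  ✓accept
after full input: {1,2,3,4,6,8,9,10,11,12,13}  (accept=1 in)

Answer: ACCEPT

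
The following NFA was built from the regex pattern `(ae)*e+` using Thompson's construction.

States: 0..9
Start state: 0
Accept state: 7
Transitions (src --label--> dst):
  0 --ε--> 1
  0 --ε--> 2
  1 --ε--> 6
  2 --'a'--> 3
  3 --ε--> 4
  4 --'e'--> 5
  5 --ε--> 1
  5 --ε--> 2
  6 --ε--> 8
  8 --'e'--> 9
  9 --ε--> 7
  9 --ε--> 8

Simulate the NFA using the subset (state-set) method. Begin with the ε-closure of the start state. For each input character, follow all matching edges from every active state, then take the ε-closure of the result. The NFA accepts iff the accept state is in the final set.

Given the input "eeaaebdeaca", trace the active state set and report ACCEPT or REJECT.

Answer: REJECT

Derivation:
start: ε-closure({0}) = {0,1,2,6,8}
'e' @ 1: {7,8,9}  [accepting]
'e' @ 2: {7,8,9}  [accepting]
'a' @ 3: {}  — no active states
rest 'aebdeaca' ignored (set empty)
after full input: {}  (accept=7 not in)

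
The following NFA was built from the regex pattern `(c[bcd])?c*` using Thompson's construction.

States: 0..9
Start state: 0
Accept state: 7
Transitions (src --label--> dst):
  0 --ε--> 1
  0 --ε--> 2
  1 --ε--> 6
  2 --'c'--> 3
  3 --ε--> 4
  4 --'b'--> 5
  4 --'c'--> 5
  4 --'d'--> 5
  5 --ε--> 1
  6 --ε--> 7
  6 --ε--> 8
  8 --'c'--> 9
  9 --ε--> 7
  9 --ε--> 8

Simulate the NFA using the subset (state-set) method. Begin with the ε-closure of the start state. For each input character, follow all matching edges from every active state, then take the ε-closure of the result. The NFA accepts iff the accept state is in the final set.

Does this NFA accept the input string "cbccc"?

S₀ = ε-closure({0}) = {0,1,2,6,7,8}
'c' @ 1: {3,4,7,8,9}  ✓accept
'b' @ 2: {1,5,6,7,8}  ✓accept
'c' @ 3: {7,8,9}  ✓accept
'c' @ 4: {7,8,9}  ✓accept
'c' @ 5: {7,8,9}  ✓accept
end set {7,8,9} — state 7 in

Answer: ACCEPT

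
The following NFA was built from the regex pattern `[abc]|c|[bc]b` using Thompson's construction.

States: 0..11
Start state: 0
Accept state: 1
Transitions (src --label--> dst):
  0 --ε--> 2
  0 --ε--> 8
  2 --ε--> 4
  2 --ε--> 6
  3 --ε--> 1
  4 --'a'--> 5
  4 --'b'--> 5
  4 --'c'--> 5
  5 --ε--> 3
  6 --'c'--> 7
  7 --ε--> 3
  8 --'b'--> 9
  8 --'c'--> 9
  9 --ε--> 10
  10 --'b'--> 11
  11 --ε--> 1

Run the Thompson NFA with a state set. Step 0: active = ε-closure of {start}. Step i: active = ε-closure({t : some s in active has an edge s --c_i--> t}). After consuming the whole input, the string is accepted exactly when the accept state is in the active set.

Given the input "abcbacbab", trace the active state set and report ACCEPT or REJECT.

start: ε-closure({0}) = {0,2,4,6,8}
'a' @ 1: {1,3,5}  [accepting]
'b' @ 2: {}  — dead — no transitions
rest 'cbacbab' ignored (set empty)
final: {}; accept 1 not in set

Answer: REJECT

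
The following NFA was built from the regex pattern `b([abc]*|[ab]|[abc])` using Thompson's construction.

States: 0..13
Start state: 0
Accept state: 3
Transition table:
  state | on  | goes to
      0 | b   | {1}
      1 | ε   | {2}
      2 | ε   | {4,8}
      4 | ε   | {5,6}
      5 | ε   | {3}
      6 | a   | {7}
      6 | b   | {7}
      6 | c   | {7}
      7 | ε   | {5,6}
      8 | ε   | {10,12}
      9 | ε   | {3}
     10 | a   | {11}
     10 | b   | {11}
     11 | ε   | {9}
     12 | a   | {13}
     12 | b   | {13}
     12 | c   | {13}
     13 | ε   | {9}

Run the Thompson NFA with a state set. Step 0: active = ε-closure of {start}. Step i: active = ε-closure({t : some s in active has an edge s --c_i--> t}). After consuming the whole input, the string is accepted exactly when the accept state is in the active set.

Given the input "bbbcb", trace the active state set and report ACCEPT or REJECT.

start: ε-closure({0}) = {0}
'b' @ 1: {1,2,3,4,5,6,8,10,12}  ✓accept
'b' @ 2: {3,5,6,7,9,11,13}  ✓accept
'b' @ 3: {3,5,6,7}  ✓accept
'c' @ 4: {3,5,6,7}  ✓accept
'b' @ 5: {3,5,6,7}  ✓accept
final: {3,5,6,7}; accept 3 in set

Answer: ACCEPT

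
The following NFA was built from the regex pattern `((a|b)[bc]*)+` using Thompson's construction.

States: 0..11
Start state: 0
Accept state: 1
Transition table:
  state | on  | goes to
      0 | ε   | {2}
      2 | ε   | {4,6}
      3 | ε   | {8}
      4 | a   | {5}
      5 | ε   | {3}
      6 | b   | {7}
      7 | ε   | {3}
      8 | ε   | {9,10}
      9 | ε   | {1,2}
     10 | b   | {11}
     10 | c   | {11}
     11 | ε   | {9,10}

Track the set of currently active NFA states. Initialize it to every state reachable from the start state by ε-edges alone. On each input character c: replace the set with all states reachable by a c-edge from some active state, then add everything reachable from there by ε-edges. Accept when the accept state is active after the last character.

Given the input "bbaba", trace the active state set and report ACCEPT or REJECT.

Answer: ACCEPT

Derivation:
S₀ = ε-closure({0}) = {0,2,4,6}
'b' @ 1: {1,2,3,4,6,7,8,9,10}  ✓accept
'b' @ 2: {1,2,3,4,6,7,8,9,10,11}  ✓accept
'a' @ 3: {1,2,3,4,5,6,8,9,10}  ✓accept
'b' @ 4: {1,2,3,4,6,7,8,9,10,11}  ✓accept
'a' @ 5: {1,2,3,4,5,6,8,9,10}  ✓accept
final: {1,2,3,4,5,6,8,9,10}; accept 1 in set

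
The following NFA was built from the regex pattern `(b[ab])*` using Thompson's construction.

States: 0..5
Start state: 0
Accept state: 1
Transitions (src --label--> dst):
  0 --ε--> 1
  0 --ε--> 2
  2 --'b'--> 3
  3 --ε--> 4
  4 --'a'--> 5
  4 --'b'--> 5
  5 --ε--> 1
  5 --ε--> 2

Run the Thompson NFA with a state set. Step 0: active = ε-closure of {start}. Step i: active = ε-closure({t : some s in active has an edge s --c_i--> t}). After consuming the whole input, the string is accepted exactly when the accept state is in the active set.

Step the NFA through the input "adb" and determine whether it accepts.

start: ε-closure({0}) = {0,1,2}
'a' @ 1: {}  — no active states
rest 'db' ignored (set empty)
end set {} — state 1 not in

Answer: REJECT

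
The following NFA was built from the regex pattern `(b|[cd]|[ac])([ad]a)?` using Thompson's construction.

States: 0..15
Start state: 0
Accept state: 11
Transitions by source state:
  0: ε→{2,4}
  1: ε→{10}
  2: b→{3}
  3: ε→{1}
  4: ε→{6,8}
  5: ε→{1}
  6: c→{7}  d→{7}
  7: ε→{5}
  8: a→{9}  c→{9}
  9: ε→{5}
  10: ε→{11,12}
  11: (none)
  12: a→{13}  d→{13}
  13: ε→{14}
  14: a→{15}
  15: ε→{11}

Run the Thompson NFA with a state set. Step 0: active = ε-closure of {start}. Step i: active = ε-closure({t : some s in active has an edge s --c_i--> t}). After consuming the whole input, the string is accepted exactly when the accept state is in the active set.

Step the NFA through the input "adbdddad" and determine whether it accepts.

initial (ε-close {0}): {0,2,4,6,8}
'a' @ 1: {1,5,9,10,11,12}  (accept∈set)
'd' @ 2: {13,14}
'b' @ 3: {}  — dead — no transitions
rest 'dddad' ignored (set empty)
final: {}; accept 11 not in set

Answer: REJECT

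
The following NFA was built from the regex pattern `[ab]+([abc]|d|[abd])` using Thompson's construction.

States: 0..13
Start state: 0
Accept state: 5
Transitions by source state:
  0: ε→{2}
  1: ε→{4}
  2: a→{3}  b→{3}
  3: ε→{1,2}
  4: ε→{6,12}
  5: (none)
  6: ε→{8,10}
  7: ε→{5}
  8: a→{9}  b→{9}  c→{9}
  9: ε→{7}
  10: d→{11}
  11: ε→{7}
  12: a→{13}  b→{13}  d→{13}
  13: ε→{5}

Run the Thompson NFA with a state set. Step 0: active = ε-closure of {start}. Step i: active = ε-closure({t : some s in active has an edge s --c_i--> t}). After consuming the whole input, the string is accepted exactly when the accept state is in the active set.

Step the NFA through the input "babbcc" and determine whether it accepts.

Answer: REJECT

Steps:
S₀ = ε-closure({0}) = {0,2}
'b' @ 1: {1,2,3,4,6,8,10,12}
'a' @ 2: {1,2,3,4,5,6,7,8,9,10,12,13}  ✓accept
'b' @ 3: {1,2,3,4,5,6,7,8,9,10,12,13}  ✓accept
'b' @ 4: {1,2,3,4,5,6,7,8,9,10,12,13}  ✓accept
'c' @ 5: {5,7,9}  ✓accept
'c' @ 6: {}  — dead — no transitions
after full input: {}  (accept=5 not in)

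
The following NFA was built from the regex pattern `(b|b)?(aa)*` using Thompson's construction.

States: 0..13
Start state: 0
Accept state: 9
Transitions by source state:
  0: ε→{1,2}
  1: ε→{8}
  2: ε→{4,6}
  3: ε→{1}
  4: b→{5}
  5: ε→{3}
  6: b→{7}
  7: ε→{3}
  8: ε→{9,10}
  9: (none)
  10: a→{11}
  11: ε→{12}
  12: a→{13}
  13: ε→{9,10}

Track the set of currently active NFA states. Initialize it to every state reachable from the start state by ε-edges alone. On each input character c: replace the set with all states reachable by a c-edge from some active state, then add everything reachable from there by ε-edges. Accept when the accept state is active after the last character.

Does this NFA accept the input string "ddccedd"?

Answer: REJECT

Derivation:
start: ε-closure({0}) = {0,1,2,4,6,8,9,10}
'd' @ 1: {}  — state set empty
rest 'dccedd' ignored (set empty)
after full input: {}  (accept=9 not in)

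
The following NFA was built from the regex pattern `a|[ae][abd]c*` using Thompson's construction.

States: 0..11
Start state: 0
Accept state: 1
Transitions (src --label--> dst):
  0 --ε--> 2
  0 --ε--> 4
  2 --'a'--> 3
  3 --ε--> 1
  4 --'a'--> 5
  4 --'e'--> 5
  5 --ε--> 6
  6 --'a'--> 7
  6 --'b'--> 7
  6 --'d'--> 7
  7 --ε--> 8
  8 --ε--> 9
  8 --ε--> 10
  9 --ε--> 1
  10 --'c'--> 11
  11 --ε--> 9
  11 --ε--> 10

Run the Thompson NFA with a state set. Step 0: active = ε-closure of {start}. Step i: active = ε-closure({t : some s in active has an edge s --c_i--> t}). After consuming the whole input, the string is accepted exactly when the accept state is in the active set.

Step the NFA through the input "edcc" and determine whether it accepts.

S₀ = ε-closure({0}) = {0,2,4}
'e' @ 1: {5,6}
'd' @ 2: {1,7,8,9,10}  [accepting]
'c' @ 3: {1,9,10,11}  [accepting]
'c' @ 4: {1,9,10,11}  [accepting]
end set {1,9,10,11} — state 1 in

Answer: ACCEPT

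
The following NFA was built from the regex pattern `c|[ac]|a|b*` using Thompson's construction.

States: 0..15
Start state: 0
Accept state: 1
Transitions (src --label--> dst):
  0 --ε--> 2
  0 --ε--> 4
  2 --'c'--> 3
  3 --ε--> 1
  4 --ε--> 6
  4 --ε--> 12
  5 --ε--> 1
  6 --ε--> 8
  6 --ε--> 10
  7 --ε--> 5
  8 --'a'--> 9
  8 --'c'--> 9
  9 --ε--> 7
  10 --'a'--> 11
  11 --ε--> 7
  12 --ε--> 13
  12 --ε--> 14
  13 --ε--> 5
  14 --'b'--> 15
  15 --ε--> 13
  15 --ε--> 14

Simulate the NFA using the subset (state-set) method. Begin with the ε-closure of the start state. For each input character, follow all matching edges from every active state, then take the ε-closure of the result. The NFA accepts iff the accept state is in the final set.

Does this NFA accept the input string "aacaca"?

start: ε-closure({0}) = {0,1,2,4,5,6,8,10,12,13,14}
'a' @ 1: {1,5,7,9,11}  [accepting]
'a' @ 2: {}  — state set empty
rest 'caca' ignored (set empty)
final: {}; accept 1 not in set

Answer: REJECT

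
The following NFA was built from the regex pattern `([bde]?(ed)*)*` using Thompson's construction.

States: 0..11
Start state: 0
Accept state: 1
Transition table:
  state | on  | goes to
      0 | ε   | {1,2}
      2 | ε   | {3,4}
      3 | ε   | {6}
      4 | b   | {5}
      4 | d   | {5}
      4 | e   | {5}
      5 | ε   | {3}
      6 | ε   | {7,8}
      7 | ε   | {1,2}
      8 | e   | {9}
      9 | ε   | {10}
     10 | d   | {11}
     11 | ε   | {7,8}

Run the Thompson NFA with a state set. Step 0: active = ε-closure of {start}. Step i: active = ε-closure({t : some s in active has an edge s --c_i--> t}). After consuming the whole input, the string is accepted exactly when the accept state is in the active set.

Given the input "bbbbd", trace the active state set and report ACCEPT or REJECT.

Answer: ACCEPT

Trace:
S₀ = ε-closure({0}) = {0,1,2,3,4,6,7,8}
'b' @ 1: {1,2,3,4,5,6,7,8}  ✓accept
'b' @ 2: {1,2,3,4,5,6,7,8}  ✓accept
'b' @ 3: {1,2,3,4,5,6,7,8}  ✓accept
'b' @ 4: {1,2,3,4,5,6,7,8}  ✓accept
'd' @ 5: {1,2,3,4,5,6,7,8}  ✓accept
after full input: {1,2,3,4,5,6,7,8}  (accept=1 in)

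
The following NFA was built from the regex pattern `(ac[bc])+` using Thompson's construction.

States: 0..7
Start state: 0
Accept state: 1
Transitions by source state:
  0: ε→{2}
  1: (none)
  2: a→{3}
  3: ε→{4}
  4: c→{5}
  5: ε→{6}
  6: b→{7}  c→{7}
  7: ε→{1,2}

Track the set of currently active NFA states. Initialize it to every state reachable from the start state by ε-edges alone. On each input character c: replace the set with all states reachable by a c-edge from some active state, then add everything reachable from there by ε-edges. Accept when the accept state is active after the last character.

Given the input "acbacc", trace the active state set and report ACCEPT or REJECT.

Answer: ACCEPT

Trace:
start: ε-closure({0}) = {0,2}
'a' @ 1: {3,4}
'c' @ 2: {5,6}
'b' @ 3: {1,2,7}  [accepting]
'a' @ 4: {3,4}
'c' @ 5: {5,6}
'c' @ 6: {1,2,7}  [accepting]
final: {1,2,7}; accept 1 in set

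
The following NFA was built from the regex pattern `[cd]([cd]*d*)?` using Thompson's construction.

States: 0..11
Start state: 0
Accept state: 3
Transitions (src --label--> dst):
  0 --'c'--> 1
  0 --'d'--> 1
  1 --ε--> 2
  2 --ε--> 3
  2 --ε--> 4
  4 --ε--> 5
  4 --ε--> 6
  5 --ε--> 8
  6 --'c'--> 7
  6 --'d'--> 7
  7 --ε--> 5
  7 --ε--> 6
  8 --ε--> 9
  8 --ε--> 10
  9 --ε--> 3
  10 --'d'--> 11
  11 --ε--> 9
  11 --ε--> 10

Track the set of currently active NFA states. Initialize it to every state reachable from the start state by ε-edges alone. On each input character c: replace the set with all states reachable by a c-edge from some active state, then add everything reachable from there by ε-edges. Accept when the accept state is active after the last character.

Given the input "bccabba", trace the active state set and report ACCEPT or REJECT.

initial (ε-close {0}): {0}
'b' @ 1: {}  — no active states
rest 'ccabba' ignored (set empty)
after full input: {}  (accept=3 not in)

Answer: REJECT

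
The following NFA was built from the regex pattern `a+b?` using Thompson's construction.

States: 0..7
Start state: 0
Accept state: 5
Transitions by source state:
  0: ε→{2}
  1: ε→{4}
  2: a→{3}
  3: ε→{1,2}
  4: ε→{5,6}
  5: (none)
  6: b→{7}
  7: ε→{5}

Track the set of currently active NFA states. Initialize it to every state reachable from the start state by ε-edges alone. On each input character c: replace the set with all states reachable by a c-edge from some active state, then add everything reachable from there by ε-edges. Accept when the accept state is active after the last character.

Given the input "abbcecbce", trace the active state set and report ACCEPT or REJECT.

Answer: REJECT

Derivation:
start: ε-closure({0}) = {0,2}
'a' @ 1: {1,2,3,4,5,6}  [accepting]
'b' @ 2: {5,7}  [accepting]
'b' @ 3: {}  — no active states
rest 'cecbce' ignored (set empty)
final: {}; accept 5 not in set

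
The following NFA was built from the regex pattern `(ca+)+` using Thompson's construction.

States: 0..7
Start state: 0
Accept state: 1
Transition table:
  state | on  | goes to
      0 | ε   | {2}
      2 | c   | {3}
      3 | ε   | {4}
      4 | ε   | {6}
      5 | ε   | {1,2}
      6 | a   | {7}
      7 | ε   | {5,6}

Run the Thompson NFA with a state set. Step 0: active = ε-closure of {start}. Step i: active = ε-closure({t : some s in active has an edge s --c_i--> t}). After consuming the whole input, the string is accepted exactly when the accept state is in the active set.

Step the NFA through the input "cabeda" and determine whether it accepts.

initial (ε-close {0}): {0,2}
'c' @ 1: {3,4,6}
'a' @ 2: {1,2,5,6,7}  [accepting]
'b' @ 3: {}  — no active states
rest 'eda' ignored (set empty)
final: {}; accept 1 not in set

Answer: REJECT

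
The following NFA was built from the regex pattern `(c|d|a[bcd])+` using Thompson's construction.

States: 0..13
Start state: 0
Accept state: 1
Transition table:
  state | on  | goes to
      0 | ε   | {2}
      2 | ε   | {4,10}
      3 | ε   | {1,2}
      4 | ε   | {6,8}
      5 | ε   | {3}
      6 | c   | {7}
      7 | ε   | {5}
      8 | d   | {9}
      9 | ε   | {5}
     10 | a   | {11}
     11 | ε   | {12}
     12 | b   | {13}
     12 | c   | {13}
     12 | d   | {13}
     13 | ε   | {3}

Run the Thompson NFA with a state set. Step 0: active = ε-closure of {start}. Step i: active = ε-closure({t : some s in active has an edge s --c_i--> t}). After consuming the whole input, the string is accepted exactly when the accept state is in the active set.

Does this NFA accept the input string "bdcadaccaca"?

start: ε-closure({0}) = {0,2,4,6,8,10}
'b' @ 1: {}  — state set empty
rest 'dcadaccaca' ignored (set empty)
final: {}; accept 1 not in set

Answer: REJECT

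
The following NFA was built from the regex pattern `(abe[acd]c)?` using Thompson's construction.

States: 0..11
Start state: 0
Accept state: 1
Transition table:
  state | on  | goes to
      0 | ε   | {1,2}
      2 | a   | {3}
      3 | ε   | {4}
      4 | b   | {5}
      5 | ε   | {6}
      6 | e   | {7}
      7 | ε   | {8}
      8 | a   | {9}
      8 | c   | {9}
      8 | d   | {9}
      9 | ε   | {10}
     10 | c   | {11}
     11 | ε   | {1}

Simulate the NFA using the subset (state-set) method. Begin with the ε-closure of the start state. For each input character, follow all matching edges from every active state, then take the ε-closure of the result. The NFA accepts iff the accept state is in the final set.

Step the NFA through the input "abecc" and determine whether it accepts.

Answer: ACCEPT

Steps:
S₀ = ε-closure({0}) = {0,1,2}
'a' @ 1: {3,4}
'b' @ 2: {5,6}
'e' @ 3: {7,8}
'c' @ 4: {9,10}
'c' @ 5: {1,11}  (accept∈set)
end set {1,11} — state 1 in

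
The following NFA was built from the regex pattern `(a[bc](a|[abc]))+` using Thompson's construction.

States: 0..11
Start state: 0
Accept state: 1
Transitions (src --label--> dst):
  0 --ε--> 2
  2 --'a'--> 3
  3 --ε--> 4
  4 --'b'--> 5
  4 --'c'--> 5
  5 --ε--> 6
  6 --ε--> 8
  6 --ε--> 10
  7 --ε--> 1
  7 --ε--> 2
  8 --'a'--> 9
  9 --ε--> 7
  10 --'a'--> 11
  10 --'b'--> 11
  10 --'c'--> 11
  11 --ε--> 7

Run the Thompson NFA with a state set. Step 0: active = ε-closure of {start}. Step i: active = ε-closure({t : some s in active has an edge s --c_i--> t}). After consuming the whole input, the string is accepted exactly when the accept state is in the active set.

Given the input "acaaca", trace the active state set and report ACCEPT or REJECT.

S₀ = ε-closure({0}) = {0,2}
'a' @ 1: {3,4}
'c' @ 2: {5,6,8,10}
'a' @ 3: {1,2,7,9,11}  (accept∈set)
'a' @ 4: {3,4}
'c' @ 5: {5,6,8,10}
'a' @ 6: {1,2,7,9,11}  (accept∈set)
final: {1,2,7,9,11}; accept 1 in set

Answer: ACCEPT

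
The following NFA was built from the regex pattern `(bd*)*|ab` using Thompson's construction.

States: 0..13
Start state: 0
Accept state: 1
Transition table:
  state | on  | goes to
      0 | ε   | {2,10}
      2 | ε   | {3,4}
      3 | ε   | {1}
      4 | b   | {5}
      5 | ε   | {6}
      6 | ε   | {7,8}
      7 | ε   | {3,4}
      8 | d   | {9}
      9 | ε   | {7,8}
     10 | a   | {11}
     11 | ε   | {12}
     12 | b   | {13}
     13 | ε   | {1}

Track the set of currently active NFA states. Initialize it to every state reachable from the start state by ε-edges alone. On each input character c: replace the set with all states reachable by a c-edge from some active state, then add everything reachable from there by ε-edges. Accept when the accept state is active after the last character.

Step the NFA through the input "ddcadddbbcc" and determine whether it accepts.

initial (ε-close {0}): {0,1,2,3,4,10}
'd' @ 1: {}  — dead — no transitions
rest 'dcadddbbcc' ignored (set empty)
final: {}; accept 1 not in set

Answer: REJECT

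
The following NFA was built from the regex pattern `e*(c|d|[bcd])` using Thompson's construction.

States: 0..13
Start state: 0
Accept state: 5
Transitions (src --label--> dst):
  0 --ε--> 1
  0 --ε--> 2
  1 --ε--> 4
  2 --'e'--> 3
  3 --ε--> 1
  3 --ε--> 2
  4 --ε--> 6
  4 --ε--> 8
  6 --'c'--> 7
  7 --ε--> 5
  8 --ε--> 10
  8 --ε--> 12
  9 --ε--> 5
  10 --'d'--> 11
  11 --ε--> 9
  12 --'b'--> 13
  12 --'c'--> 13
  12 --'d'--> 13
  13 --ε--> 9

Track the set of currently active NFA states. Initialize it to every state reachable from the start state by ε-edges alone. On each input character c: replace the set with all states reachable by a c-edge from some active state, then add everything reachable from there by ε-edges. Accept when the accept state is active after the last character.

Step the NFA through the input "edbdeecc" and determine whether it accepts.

Answer: REJECT

Derivation:
S₀ = ε-closure({0}) = {0,1,2,4,6,8,10,12}
'e' @ 1: {1,2,3,4,6,8,10,12}
'd' @ 2: {5,9,11,13}  [accepting]
'b' @ 3: {}  — no active states
rest 'deecc' ignored (set empty)
after full input: {}  (accept=5 not in)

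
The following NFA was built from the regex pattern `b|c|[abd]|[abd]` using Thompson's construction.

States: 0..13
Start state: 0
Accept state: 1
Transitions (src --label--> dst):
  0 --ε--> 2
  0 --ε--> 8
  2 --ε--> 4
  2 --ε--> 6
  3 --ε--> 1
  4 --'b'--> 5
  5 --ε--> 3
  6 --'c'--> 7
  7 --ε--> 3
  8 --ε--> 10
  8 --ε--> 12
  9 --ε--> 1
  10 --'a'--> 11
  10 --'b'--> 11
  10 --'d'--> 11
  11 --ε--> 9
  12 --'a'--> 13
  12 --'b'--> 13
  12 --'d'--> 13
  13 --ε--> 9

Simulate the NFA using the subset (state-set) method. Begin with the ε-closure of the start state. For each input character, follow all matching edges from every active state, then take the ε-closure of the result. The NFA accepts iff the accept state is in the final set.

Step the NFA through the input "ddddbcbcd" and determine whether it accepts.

initial (ε-close {0}): {0,2,4,6,8,10,12}
'd' @ 1: {1,9,11,13}  [accepting]
'd' @ 2: {}  — dead — no transitions
rest 'ddbcbcd' ignored (set empty)
after full input: {}  (accept=1 not in)

Answer: REJECT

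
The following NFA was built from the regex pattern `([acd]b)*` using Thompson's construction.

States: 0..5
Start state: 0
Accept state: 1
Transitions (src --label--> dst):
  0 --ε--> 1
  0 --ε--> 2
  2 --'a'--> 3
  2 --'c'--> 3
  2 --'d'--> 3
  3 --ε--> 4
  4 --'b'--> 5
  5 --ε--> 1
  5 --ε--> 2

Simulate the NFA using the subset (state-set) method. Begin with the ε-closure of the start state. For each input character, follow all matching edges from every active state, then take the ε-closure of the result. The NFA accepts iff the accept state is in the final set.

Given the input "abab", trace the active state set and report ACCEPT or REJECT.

Answer: ACCEPT

Steps:
S₀ = ε-closure({0}) = {0,1,2}
'a' @ 1: {3,4}
'b' @ 2: {1,2,5}  [accepting]
'a' @ 3: {3,4}
'b' @ 4: {1,2,5}  [accepting]
end set {1,2,5} — state 1 in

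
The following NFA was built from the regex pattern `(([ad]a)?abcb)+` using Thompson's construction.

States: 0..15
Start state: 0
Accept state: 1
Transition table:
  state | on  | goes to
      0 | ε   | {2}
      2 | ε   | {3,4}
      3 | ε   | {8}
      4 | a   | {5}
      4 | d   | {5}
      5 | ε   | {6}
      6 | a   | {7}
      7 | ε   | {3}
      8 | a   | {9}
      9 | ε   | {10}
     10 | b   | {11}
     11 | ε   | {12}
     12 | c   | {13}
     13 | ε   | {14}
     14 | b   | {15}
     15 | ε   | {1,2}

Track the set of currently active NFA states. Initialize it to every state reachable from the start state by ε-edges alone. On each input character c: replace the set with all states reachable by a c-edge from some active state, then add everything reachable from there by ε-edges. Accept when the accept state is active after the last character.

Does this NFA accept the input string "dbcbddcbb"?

Answer: REJECT

Steps:
start: ε-closure({0}) = {0,2,3,4,8}
'd' @ 1: {5,6}
'b' @ 2: {}  — no active states
rest 'cbddcbb' ignored (set empty)
final: {}; accept 1 not in set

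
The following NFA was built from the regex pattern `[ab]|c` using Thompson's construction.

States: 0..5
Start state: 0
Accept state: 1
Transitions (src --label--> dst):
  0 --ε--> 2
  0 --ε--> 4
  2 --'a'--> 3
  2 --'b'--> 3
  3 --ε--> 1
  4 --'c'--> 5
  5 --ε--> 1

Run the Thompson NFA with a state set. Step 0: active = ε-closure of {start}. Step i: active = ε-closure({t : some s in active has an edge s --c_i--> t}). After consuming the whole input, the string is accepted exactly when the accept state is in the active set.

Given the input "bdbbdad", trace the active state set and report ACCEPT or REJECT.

start: ε-closure({0}) = {0,2,4}
'b' @ 1: {1,3}  [accepting]
'd' @ 2: {}  — dead — no transitions
rest 'bbdad' ignored (set empty)
final: {}; accept 1 not in set

Answer: REJECT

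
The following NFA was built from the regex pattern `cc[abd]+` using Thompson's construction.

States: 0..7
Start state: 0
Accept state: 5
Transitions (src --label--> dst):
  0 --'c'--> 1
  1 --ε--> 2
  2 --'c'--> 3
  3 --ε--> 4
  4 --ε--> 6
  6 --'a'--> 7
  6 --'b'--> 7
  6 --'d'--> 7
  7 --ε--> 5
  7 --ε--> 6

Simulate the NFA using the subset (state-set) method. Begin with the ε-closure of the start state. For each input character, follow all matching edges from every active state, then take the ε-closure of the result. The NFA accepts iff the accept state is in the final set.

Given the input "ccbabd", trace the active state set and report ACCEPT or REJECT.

Answer: ACCEPT

Trace:
initial (ε-close {0}): {0}
'c' @ 1: {1,2}
'c' @ 2: {3,4,6}
'b' @ 3: {5,6,7}  (accept∈set)
'a' @ 4: {5,6,7}  (accept∈set)
'b' @ 5: {5,6,7}  (accept∈set)
'd' @ 6: {5,6,7}  (accept∈set)
end set {5,6,7} — state 5 in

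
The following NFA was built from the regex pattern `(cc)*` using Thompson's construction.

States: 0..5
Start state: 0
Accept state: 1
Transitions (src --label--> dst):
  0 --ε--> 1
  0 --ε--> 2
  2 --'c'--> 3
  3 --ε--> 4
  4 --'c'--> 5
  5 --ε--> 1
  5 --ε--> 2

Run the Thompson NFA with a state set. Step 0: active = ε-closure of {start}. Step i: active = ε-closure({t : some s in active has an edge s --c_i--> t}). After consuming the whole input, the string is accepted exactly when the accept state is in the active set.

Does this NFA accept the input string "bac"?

initial (ε-close {0}): {0,1,2}
'b' @ 1: {}  — state set empty
rest 'ac' ignored (set empty)
after full input: {}  (accept=1 not in)

Answer: REJECT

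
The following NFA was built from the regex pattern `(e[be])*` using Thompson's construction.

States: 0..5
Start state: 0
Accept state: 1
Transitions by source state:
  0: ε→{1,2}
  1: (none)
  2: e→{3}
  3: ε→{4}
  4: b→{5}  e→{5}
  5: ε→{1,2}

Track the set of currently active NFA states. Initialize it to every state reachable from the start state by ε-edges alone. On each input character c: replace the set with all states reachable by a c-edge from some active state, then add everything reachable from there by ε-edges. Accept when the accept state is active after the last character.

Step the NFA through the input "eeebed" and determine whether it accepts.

start: ε-closure({0}) = {0,1,2}
'e' @ 1: {3,4}
'e' @ 2: {1,2,5}  ✓accept
'e' @ 3: {3,4}
'b' @ 4: {1,2,5}  ✓accept
'e' @ 5: {3,4}
'd' @ 6: {}  — no active states
after full input: {}  (accept=1 not in)

Answer: REJECT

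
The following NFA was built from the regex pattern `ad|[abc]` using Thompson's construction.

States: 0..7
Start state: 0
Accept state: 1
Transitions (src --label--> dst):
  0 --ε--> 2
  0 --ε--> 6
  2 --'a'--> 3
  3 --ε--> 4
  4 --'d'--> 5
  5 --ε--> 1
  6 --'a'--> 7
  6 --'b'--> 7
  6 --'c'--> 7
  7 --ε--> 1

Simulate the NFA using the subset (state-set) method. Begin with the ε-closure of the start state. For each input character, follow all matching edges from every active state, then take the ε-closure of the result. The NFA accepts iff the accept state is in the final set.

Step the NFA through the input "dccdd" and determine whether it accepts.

initial (ε-close {0}): {0,2,6}
'd' @ 1: {}  — no active states
rest 'ccdd' ignored (set empty)
after full input: {}  (accept=1 not in)

Answer: REJECT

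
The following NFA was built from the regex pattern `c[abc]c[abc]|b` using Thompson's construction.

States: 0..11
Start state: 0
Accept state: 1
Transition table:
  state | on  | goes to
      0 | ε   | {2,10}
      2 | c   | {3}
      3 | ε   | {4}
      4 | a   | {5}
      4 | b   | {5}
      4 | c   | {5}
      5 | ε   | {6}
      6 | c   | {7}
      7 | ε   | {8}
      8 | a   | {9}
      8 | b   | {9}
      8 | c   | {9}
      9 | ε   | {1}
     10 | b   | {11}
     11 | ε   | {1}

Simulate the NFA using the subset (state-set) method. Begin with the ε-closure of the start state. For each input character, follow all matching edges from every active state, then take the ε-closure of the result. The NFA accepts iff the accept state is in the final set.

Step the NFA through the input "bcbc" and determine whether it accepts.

Answer: REJECT

Trace:
initial (ε-close {0}): {0,2,10}
'b' @ 1: {1,11}  (accept∈set)
'c' @ 2: {}  — state set empty
rest 'bc' ignored (set empty)
end set {} — state 1 not in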